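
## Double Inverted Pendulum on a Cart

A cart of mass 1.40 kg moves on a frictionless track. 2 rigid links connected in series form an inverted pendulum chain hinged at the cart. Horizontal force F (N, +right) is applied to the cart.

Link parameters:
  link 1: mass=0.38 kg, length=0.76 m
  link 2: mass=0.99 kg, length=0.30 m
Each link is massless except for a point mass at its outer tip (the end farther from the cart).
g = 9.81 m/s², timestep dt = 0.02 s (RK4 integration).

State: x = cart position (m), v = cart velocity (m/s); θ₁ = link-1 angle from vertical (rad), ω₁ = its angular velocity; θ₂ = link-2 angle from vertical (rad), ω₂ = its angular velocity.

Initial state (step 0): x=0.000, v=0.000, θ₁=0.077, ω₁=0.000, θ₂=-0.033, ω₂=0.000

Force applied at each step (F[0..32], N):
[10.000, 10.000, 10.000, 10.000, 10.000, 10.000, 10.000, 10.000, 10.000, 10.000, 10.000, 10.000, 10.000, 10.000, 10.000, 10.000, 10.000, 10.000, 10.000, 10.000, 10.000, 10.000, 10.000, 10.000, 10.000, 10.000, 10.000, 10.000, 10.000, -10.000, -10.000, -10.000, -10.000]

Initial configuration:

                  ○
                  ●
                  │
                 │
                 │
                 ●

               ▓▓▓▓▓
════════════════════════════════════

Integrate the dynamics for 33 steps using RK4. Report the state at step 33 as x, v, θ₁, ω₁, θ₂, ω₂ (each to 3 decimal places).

apply F[0]=+10.000 → step 1: x=0.001, v=0.128, θ₁=0.076, ω₁=-0.073, θ₂=-0.036, ω₂=-0.264
apply F[1]=+10.000 → step 2: x=0.005, v=0.256, θ₁=0.074, ω₁=-0.145, θ₂=-0.044, ω₂=-0.535
apply F[2]=+10.000 → step 3: x=0.012, v=0.385, θ₁=0.070, ω₁=-0.215, θ₂=-0.057, ω₂=-0.821
apply F[3]=+10.000 → step 4: x=0.021, v=0.515, θ₁=0.065, ω₁=-0.283, θ₂=-0.077, ω₂=-1.128
apply F[4]=+10.000 → step 5: x=0.032, v=0.647, θ₁=0.059, ω₁=-0.347, θ₂=-0.102, ω₂=-1.462
apply F[5]=+10.000 → step 6: x=0.046, v=0.780, θ₁=0.052, ω₁=-0.408, θ₂=-0.135, ω₂=-1.827
apply F[6]=+10.000 → step 7: x=0.063, v=0.916, θ₁=0.043, ω₁=-0.467, θ₂=-0.176, ω₂=-2.224
apply F[7]=+10.000 → step 8: x=0.083, v=1.053, θ₁=0.033, ω₁=-0.528, θ₂=-0.224, ω₂=-2.650
apply F[8]=+10.000 → step 9: x=0.106, v=1.192, θ₁=0.022, ω₁=-0.595, θ₂=-0.282, ω₂=-3.094
apply F[9]=+10.000 → step 10: x=0.131, v=1.333, θ₁=0.009, ω₁=-0.676, θ₂=-0.348, ω₂=-3.543
apply F[10]=+10.000 → step 11: x=0.159, v=1.476, θ₁=-0.005, ω₁=-0.779, θ₂=-0.424, ω₂=-3.978
apply F[11]=+10.000 → step 12: x=0.190, v=1.620, θ₁=-0.022, ω₁=-0.912, θ₂=-0.507, ω₂=-4.380
apply F[12]=+10.000 → step 13: x=0.224, v=1.764, θ₁=-0.042, ω₁=-1.081, θ₂=-0.598, ω₂=-4.737
apply F[13]=+10.000 → step 14: x=0.260, v=1.910, θ₁=-0.066, ω₁=-1.292, θ₂=-0.696, ω₂=-5.036
apply F[14]=+10.000 → step 15: x=0.300, v=2.055, θ₁=-0.094, ω₁=-1.544, θ₂=-0.799, ω₂=-5.270
apply F[15]=+10.000 → step 16: x=0.343, v=2.200, θ₁=-0.128, ω₁=-1.839, θ₂=-0.907, ω₂=-5.433
apply F[16]=+10.000 → step 17: x=0.388, v=2.344, θ₁=-0.168, ω₁=-2.173, θ₂=-1.016, ω₂=-5.515
apply F[17]=+10.000 → step 18: x=0.436, v=2.487, θ₁=-0.215, ω₁=-2.541, θ₂=-1.127, ω₂=-5.505
apply F[18]=+10.000 → step 19: x=0.487, v=2.627, θ₁=-0.270, ω₁=-2.939, θ₂=-1.236, ω₂=-5.385
apply F[19]=+10.000 → step 20: x=0.541, v=2.762, θ₁=-0.333, ω₁=-3.357, θ₂=-1.341, ω₂=-5.137
apply F[20]=+10.000 → step 21: x=0.598, v=2.891, θ₁=-0.404, ω₁=-3.787, θ₂=-1.440, ω₂=-4.738
apply F[21]=+10.000 → step 22: x=0.657, v=3.011, θ₁=-0.484, ω₁=-4.220, θ₂=-1.529, ω₂=-4.167
apply F[22]=+10.000 → step 23: x=0.718, v=3.118, θ₁=-0.573, ω₁=-4.653, θ₂=-1.606, ω₂=-3.408
apply F[23]=+10.000 → step 24: x=0.782, v=3.206, θ₁=-0.670, ω₁=-5.086, θ₂=-1.664, ω₂=-2.442
apply F[24]=+10.000 → step 25: x=0.846, v=3.271, θ₁=-0.776, ω₁=-5.532, θ₂=-1.702, ω₂=-1.251
apply F[25]=+10.000 → step 26: x=0.912, v=3.300, θ₁=-0.892, ω₁=-6.015, θ₂=-1.713, ω₂=0.193
apply F[26]=+10.000 → step 27: x=0.978, v=3.273, θ₁=-1.018, ω₁=-6.573, θ₂=-1.692, ω₂=1.930
apply F[27]=+10.000 → step 28: x=1.042, v=3.146, θ₁=-1.155, ω₁=-7.235, θ₂=-1.634, ω₂=3.957
apply F[28]=+10.000 → step 29: x=1.103, v=2.846, θ₁=-1.307, ω₁=-7.919, θ₂=-1.534, ω₂=5.917
apply F[29]=-10.000 → step 30: x=1.153, v=2.224, θ₁=-1.469, ω₁=-8.179, θ₂=-1.408, ω₂=6.399
apply F[30]=-10.000 → step 31: x=1.192, v=1.609, θ₁=-1.632, ω₁=-8.062, θ₂=-1.289, ω₂=5.254
apply F[31]=-10.000 → step 32: x=1.219, v=1.107, θ₁=-1.791, ω₁=-7.859, θ₂=-1.203, ω₂=3.270
apply F[32]=-10.000 → step 33: x=1.236, v=0.690, θ₁=-1.947, ω₁=-7.758, θ₂=-1.160, ω₂=1.038

Answer: x=1.236, v=0.690, θ₁=-1.947, ω₁=-7.758, θ₂=-1.160, ω₂=1.038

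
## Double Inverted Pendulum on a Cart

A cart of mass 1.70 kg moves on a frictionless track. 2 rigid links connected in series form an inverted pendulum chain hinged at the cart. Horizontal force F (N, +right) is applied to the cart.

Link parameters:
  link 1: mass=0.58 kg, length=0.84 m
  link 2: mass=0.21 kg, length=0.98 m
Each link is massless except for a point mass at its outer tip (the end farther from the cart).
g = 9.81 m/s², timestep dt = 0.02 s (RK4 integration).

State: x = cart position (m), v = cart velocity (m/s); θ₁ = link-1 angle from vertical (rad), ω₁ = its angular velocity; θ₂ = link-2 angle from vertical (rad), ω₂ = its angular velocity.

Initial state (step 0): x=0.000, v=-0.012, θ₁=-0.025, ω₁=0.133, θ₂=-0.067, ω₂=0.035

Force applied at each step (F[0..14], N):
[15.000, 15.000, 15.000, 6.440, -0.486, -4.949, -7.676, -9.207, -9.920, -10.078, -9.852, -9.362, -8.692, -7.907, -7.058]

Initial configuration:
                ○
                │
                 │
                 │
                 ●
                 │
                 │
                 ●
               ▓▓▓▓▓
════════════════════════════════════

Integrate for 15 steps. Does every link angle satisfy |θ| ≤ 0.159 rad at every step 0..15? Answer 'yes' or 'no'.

Answer: yes

Derivation:
apply F[0]=+15.000 → step 1: x=0.002, v=0.167, θ₁=-0.024, ω₁=-0.082, θ₂=-0.066, ω₂=0.024
apply F[1]=+15.000 → step 2: x=0.007, v=0.345, θ₁=-0.028, ω₁=-0.297, θ₂=-0.066, ω₂=0.013
apply F[2]=+15.000 → step 3: x=0.015, v=0.525, θ₁=-0.036, ω₁=-0.515, θ₂=-0.066, ω₂=0.004
apply F[3]=+6.440 → step 4: x=0.027, v=0.604, θ₁=-0.048, ω₁=-0.618, θ₂=-0.066, ω₂=-0.002
apply F[4]=-0.486 → step 5: x=0.039, v=0.603, θ₁=-0.060, ω₁=-0.628, θ₂=-0.066, ω₂=-0.005
apply F[5]=-4.949 → step 6: x=0.050, v=0.551, θ₁=-0.072, ω₁=-0.582, θ₂=-0.066, ω₂=-0.005
apply F[6]=-7.676 → step 7: x=0.060, v=0.468, θ₁=-0.083, ω₁=-0.502, θ₂=-0.066, ω₂=-0.002
apply F[7]=-9.207 → step 8: x=0.069, v=0.368, θ₁=-0.092, ω₁=-0.406, θ₂=-0.066, ω₂=0.004
apply F[8]=-9.920 → step 9: x=0.075, v=0.260, θ₁=-0.099, ω₁=-0.303, θ₂=-0.066, ω₂=0.013
apply F[9]=-10.078 → step 10: x=0.079, v=0.151, θ₁=-0.104, ω₁=-0.201, θ₂=-0.066, ω₂=0.023
apply F[10]=-9.852 → step 11: x=0.081, v=0.045, θ₁=-0.107, ω₁=-0.104, θ₂=-0.065, ω₂=0.035
apply F[11]=-9.362 → step 12: x=0.081, v=-0.055, θ₁=-0.108, ω₁=-0.015, θ₂=-0.064, ω₂=0.047
apply F[12]=-8.692 → step 13: x=0.079, v=-0.147, θ₁=-0.108, ω₁=0.065, θ₂=-0.063, ω₂=0.060
apply F[13]=-7.907 → step 14: x=0.075, v=-0.230, θ₁=-0.106, ω₁=0.134, θ₂=-0.062, ω₂=0.072
apply F[14]=-7.058 → step 15: x=0.070, v=-0.303, θ₁=-0.103, ω₁=0.193, θ₂=-0.060, ω₂=0.084
Max |angle| over trajectory = 0.108 rad; bound = 0.159 → within bound.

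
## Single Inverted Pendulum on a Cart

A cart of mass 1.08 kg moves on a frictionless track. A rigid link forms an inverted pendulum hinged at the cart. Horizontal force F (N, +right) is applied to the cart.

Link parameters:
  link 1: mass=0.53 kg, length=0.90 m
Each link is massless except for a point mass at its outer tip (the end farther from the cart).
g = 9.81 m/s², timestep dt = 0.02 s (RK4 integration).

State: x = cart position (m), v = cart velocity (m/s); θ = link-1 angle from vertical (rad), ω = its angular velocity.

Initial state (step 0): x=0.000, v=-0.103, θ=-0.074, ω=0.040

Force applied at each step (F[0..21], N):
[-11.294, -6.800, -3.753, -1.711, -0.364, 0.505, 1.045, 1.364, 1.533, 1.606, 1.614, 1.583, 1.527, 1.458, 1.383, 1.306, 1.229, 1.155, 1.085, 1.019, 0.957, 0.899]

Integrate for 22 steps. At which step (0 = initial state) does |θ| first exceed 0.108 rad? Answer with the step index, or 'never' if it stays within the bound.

apply F[0]=-11.294 → step 1: x=-0.004, v=-0.305, θ=-0.071, ω=0.248
apply F[1]=-6.800 → step 2: x=-0.011, v=-0.424, θ=-0.065, ω=0.365
apply F[2]=-3.753 → step 3: x=-0.020, v=-0.487, θ=-0.057, ω=0.422
apply F[3]=-1.711 → step 4: x=-0.030, v=-0.514, θ=-0.049, ω=0.440
apply F[4]=-0.364 → step 5: x=-0.041, v=-0.517, θ=-0.040, ω=0.433
apply F[5]=+0.505 → step 6: x=-0.051, v=-0.504, θ=-0.031, ω=0.411
apply F[6]=+1.045 → step 7: x=-0.061, v=-0.482, θ=-0.023, ω=0.381
apply F[7]=+1.364 → step 8: x=-0.070, v=-0.455, θ=-0.016, ω=0.347
apply F[8]=+1.533 → step 9: x=-0.079, v=-0.425, θ=-0.010, ω=0.311
apply F[9]=+1.606 → step 10: x=-0.087, v=-0.395, θ=-0.004, ω=0.276
apply F[10]=+1.614 → step 11: x=-0.095, v=-0.365, θ=0.001, ω=0.242
apply F[11]=+1.583 → step 12: x=-0.102, v=-0.336, θ=0.006, ω=0.211
apply F[12]=+1.527 → step 13: x=-0.108, v=-0.308, θ=0.010, ω=0.182
apply F[13]=+1.458 → step 14: x=-0.114, v=-0.283, θ=0.013, ω=0.156
apply F[14]=+1.383 → step 15: x=-0.120, v=-0.258, θ=0.016, ω=0.132
apply F[15]=+1.306 → step 16: x=-0.125, v=-0.236, θ=0.019, ω=0.111
apply F[16]=+1.229 → step 17: x=-0.129, v=-0.215, θ=0.021, ω=0.092
apply F[17]=+1.155 → step 18: x=-0.133, v=-0.196, θ=0.022, ω=0.075
apply F[18]=+1.085 → step 19: x=-0.137, v=-0.178, θ=0.024, ω=0.060
apply F[19]=+1.019 → step 20: x=-0.140, v=-0.161, θ=0.025, ω=0.047
apply F[20]=+0.957 → step 21: x=-0.143, v=-0.146, θ=0.026, ω=0.036
apply F[21]=+0.899 → step 22: x=-0.146, v=-0.132, θ=0.026, ω=0.026
max |θ| = 0.074 ≤ 0.108 over all 23 states.

Answer: never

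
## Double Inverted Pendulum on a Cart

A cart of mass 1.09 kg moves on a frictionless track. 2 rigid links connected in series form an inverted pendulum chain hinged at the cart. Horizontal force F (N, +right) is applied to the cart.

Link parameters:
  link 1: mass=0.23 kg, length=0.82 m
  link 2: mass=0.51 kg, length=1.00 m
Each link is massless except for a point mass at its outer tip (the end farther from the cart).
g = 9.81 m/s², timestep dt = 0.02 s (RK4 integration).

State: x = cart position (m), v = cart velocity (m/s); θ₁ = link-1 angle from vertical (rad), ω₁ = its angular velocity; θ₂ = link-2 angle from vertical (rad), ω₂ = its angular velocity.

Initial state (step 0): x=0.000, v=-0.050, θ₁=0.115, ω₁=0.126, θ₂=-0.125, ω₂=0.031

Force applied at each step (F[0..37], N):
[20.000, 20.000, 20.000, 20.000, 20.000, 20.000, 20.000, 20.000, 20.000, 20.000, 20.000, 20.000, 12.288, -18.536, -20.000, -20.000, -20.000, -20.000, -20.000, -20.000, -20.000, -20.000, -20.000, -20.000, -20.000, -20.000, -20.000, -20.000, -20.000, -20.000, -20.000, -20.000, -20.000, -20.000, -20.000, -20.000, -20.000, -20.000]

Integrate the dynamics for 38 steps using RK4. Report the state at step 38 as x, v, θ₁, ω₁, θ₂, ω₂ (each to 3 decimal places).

Answer: x=0.578, v=-5.177, θ₁=-3.235, ω₁=-11.960, θ₂=-0.889, ω₂=-8.328

Derivation:
apply F[0]=+20.000 → step 1: x=0.003, v=0.301, θ₁=0.115, ω₁=-0.141, θ₂=-0.126, ω₂=-0.129
apply F[1]=+20.000 → step 2: x=0.012, v=0.652, θ₁=0.109, ω₁=-0.410, θ₂=-0.130, ω₂=-0.287
apply F[2]=+20.000 → step 3: x=0.029, v=1.005, θ₁=0.098, ω₁=-0.690, θ₂=-0.137, ω₂=-0.439
apply F[3]=+20.000 → step 4: x=0.052, v=1.360, θ₁=0.082, ω₁=-0.985, θ₂=-0.148, ω₂=-0.580
apply F[4]=+20.000 → step 5: x=0.083, v=1.719, θ₁=0.059, ω₁=-1.304, θ₂=-0.161, ω₂=-0.705
apply F[5]=+20.000 → step 6: x=0.121, v=2.081, θ₁=0.029, ω₁=-1.651, θ₂=-0.176, ω₂=-0.810
apply F[6]=+20.000 → step 7: x=0.166, v=2.447, θ₁=-0.007, ω₁=-2.032, θ₂=-0.193, ω₂=-0.888
apply F[7]=+20.000 → step 8: x=0.219, v=2.815, θ₁=-0.052, ω₁=-2.451, θ₂=-0.211, ω₂=-0.935
apply F[8]=+20.000 → step 9: x=0.279, v=3.184, θ₁=-0.106, ω₁=-2.906, θ₂=-0.230, ω₂=-0.952
apply F[9]=+20.000 → step 10: x=0.346, v=3.548, θ₁=-0.169, ω₁=-3.388, θ₂=-0.249, ω₂=-0.943
apply F[10]=+20.000 → step 11: x=0.421, v=3.900, θ₁=-0.241, ω₁=-3.872, θ₂=-0.268, ω₂=-0.926
apply F[11]=+20.000 → step 12: x=0.502, v=4.230, θ₁=-0.323, ω₁=-4.322, θ₂=-0.286, ω₂=-0.930
apply F[12]=+12.288 → step 13: x=0.588, v=4.404, θ₁=-0.412, ω₁=-4.562, θ₂=-0.305, ω₂=-0.980
apply F[13]=-18.536 → step 14: x=0.673, v=4.062, θ₁=-0.501, ω₁=-4.289, θ₂=-0.325, ω₂=-0.982
apply F[14]=-20.000 → step 15: x=0.751, v=3.711, θ₁=-0.584, ω₁=-4.069, θ₂=-0.344, ω₂=-0.951
apply F[15]=-20.000 → step 16: x=0.822, v=3.373, θ₁=-0.664, ω₁=-3.921, θ₂=-0.363, ω₂=-0.888
apply F[16]=-20.000 → step 17: x=0.886, v=3.044, θ₁=-0.741, ω₁=-3.838, θ₂=-0.379, ω₂=-0.798
apply F[17]=-20.000 → step 18: x=0.943, v=2.720, θ₁=-0.818, ω₁=-3.809, θ₂=-0.394, ω₂=-0.686
apply F[18]=-20.000 → step 19: x=0.995, v=2.399, θ₁=-0.894, ω₁=-3.825, θ₂=-0.407, ω₂=-0.559
apply F[19]=-20.000 → step 20: x=1.039, v=2.078, θ₁=-0.971, ω₁=-3.879, θ₂=-0.417, ω₂=-0.426
apply F[20]=-20.000 → step 21: x=1.078, v=1.754, θ₁=-1.049, ω₁=-3.963, θ₂=-0.424, ω₂=-0.293
apply F[21]=-20.000 → step 22: x=1.109, v=1.425, θ₁=-1.130, ω₁=-4.072, θ₂=-0.428, ω₂=-0.167
apply F[22]=-20.000 → step 23: x=1.135, v=1.090, θ₁=-1.212, ω₁=-4.203, θ₂=-0.431, ω₂=-0.055
apply F[23]=-20.000 → step 24: x=1.153, v=0.749, θ₁=-1.298, ω₁=-4.354, θ₂=-0.431, ω₂=0.037
apply F[24]=-20.000 → step 25: x=1.165, v=0.399, θ₁=-1.387, ω₁=-4.524, θ₂=-0.429, ω₂=0.103
apply F[25]=-20.000 → step 26: x=1.169, v=0.040, θ₁=-1.479, ω₁=-4.716, θ₂=-0.427, ω₂=0.137
apply F[26]=-20.000 → step 27: x=1.166, v=-0.328, θ₁=-1.576, ω₁=-4.934, θ₂=-0.424, ω₂=0.132
apply F[27]=-20.000 → step 28: x=1.156, v=-0.707, θ₁=-1.677, ω₁=-5.182, θ₂=-0.422, ω₂=0.079
apply F[28]=-20.000 → step 29: x=1.138, v=-1.098, θ₁=-1.783, ω₁=-5.470, θ₂=-0.421, ω₂=-0.032
apply F[29]=-20.000 → step 30: x=1.112, v=-1.503, θ₁=-1.896, ω₁=-5.808, θ₂=-0.424, ω₂=-0.216
apply F[30]=-20.000 → step 31: x=1.078, v=-1.923, θ₁=-2.016, ω₁=-6.211, θ₂=-0.431, ω₂=-0.491
apply F[31]=-20.000 → step 32: x=1.035, v=-2.363, θ₁=-2.145, ω₁=-6.698, θ₂=-0.444, ω₂=-0.885
apply F[32]=-20.000 → step 33: x=0.983, v=-2.824, θ₁=-2.284, ω₁=-7.292, θ₂=-0.467, ω₂=-1.435
apply F[33]=-20.000 → step 34: x=0.922, v=-3.309, θ₁=-2.437, ω₁=-8.020, θ₂=-0.503, ω₂=-2.191
apply F[34]=-20.000 → step 35: x=0.850, v=-3.813, θ₁=-2.606, ω₁=-8.904, θ₂=-0.556, ω₂=-3.219
apply F[35]=-20.000 → step 36: x=0.769, v=-4.322, θ₁=-2.795, ω₁=-9.937, θ₂=-0.634, ω₂=-4.588
apply F[36]=-20.000 → step 37: x=0.678, v=-4.798, θ₁=-3.004, ω₁=-11.033, θ₂=-0.742, ω₂=-6.325
apply F[37]=-20.000 → step 38: x=0.578, v=-5.177, θ₁=-3.235, ω₁=-11.960, θ₂=-0.889, ω₂=-8.328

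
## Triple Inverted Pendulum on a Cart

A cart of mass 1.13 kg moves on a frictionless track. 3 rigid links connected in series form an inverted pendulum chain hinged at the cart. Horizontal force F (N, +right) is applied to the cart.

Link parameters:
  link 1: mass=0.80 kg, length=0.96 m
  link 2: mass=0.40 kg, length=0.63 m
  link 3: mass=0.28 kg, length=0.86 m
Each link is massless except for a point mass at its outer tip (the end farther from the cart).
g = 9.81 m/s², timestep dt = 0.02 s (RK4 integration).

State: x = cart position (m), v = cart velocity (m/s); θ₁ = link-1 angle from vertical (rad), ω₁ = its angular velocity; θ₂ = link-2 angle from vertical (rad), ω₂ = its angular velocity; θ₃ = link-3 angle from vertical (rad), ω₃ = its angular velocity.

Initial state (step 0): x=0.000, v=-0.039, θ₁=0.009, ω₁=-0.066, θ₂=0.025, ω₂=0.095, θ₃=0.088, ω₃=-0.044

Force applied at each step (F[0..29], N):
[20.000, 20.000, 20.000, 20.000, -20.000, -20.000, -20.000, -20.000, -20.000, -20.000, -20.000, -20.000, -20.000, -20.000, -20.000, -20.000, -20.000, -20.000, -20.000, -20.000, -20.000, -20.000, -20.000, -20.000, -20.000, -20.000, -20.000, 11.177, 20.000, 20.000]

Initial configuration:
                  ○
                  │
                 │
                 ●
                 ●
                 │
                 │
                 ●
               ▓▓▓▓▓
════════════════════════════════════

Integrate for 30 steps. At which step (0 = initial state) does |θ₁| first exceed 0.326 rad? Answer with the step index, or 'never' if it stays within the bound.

apply F[0]=+20.000 → step 1: x=0.003, v=0.313, θ₁=0.004, ω₁=-0.435, θ₂=0.027, ω₂=0.092, θ₃=0.087, ω₃=-0.020
apply F[1]=+20.000 → step 2: x=0.013, v=0.667, θ₁=-0.008, ω₁=-0.809, θ₂=0.029, ω₂=0.096, θ₃=0.087, ω₃=0.002
apply F[2]=+20.000 → step 3: x=0.029, v=1.025, θ₁=-0.028, ω₁=-1.192, θ₂=0.031, ω₂=0.109, θ₃=0.087, ω₃=0.021
apply F[3]=+20.000 → step 4: x=0.054, v=1.387, θ₁=-0.056, ω₁=-1.586, θ₂=0.033, ω₂=0.131, θ₃=0.088, ω₃=0.037
apply F[4]=-20.000 → step 5: x=0.078, v=1.050, θ₁=-0.085, ω₁=-1.267, θ₂=0.036, ω₂=0.176, θ₃=0.089, ω₃=0.056
apply F[5]=-20.000 → step 6: x=0.096, v=0.721, θ₁=-0.107, ω₁=-0.969, θ₂=0.040, ω₂=0.243, θ₃=0.090, ω₃=0.076
apply F[6]=-20.000 → step 7: x=0.107, v=0.399, θ₁=-0.124, ω₁=-0.689, θ₂=0.046, ω₂=0.331, θ₃=0.092, ω₃=0.096
apply F[7]=-20.000 → step 8: x=0.112, v=0.083, θ₁=-0.135, ω₁=-0.423, θ₂=0.054, ω₂=0.437, θ₃=0.094, ω₃=0.114
apply F[8]=-20.000 → step 9: x=0.110, v=-0.230, θ₁=-0.141, ω₁=-0.167, θ₂=0.064, ω₂=0.558, θ₃=0.097, ω₃=0.130
apply F[9]=-20.000 → step 10: x=0.102, v=-0.542, θ₁=-0.141, ω₁=0.086, θ₂=0.076, ω₂=0.691, θ₃=0.099, ω₃=0.143
apply F[10]=-20.000 → step 11: x=0.088, v=-0.855, θ₁=-0.137, ω₁=0.338, θ₂=0.091, ω₂=0.833, θ₃=0.102, ω₃=0.150
apply F[11]=-20.000 → step 12: x=0.068, v=-1.172, θ₁=-0.128, ω₁=0.595, θ₂=0.109, ω₂=0.979, θ₃=0.105, ω₃=0.151
apply F[12]=-20.000 → step 13: x=0.042, v=-1.493, θ₁=-0.113, ω₁=0.862, θ₂=0.131, ω₂=1.127, θ₃=0.108, ω₃=0.146
apply F[13]=-20.000 → step 14: x=0.008, v=-1.821, θ₁=-0.093, ω₁=1.143, θ₂=0.154, ω₂=1.270, θ₃=0.111, ω₃=0.135
apply F[14]=-20.000 → step 15: x=-0.031, v=-2.157, θ₁=-0.067, ω₁=1.441, θ₂=0.181, ω₂=1.404, θ₃=0.114, ω₃=0.118
apply F[15]=-20.000 → step 16: x=-0.078, v=-2.501, θ₁=-0.035, ω₁=1.761, θ₂=0.211, ω₂=1.519, θ₃=0.116, ω₃=0.098
apply F[16]=-20.000 → step 17: x=-0.131, v=-2.852, θ₁=0.003, ω₁=2.105, θ₂=0.242, ω₂=1.608, θ₃=0.117, ω₃=0.079
apply F[17]=-20.000 → step 18: x=-0.192, v=-3.208, θ₁=0.049, ω₁=2.471, θ₂=0.275, ω₂=1.661, θ₃=0.119, ω₃=0.066
apply F[18]=-20.000 → step 19: x=-0.260, v=-3.563, θ₁=0.102, ω₁=2.856, θ₂=0.308, ω₂=1.671, θ₃=0.120, ω₃=0.068
apply F[19]=-20.000 → step 20: x=-0.334, v=-3.909, θ₁=0.163, ω₁=3.250, θ₂=0.341, ω₂=1.633, θ₃=0.122, ω₃=0.092
apply F[20]=-20.000 → step 21: x=-0.416, v=-4.235, θ₁=0.232, ω₁=3.640, θ₂=0.373, ω₂=1.552, θ₃=0.124, ω₃=0.149
apply F[21]=-20.000 → step 22: x=-0.504, v=-4.526, θ₁=0.309, ω₁=4.006, θ₂=0.403, ω₂=1.439, θ₃=0.128, ω₃=0.245
apply F[22]=-20.000 → step 23: x=-0.597, v=-4.773, θ₁=0.392, ω₁=4.332, θ₂=0.431, ω₂=1.319, θ₃=0.134, ω₃=0.381
apply F[23]=-20.000 → step 24: x=-0.694, v=-4.967, θ₁=0.482, ω₁=4.603, θ₂=0.456, ω₂=1.221, θ₃=0.143, ω₃=0.553
apply F[24]=-20.000 → step 25: x=-0.795, v=-5.106, θ₁=0.576, ω₁=4.814, θ₂=0.480, ω₂=1.170, θ₃=0.157, ω₃=0.754
apply F[25]=-20.000 → step 26: x=-0.898, v=-5.195, θ₁=0.674, ω₁=4.968, θ₂=0.503, ω₂=1.187, θ₃=0.174, ω₃=0.970
apply F[26]=-20.000 → step 27: x=-1.002, v=-5.240, θ₁=0.774, ω₁=5.075, θ₂=0.528, ω₂=1.280, θ₃=0.195, ω₃=1.194
apply F[27]=+11.177 → step 28: x=-1.104, v=-4.926, θ₁=0.875, ω₁=4.971, θ₂=0.554, ω₂=1.330, θ₃=0.220, ω₃=1.277
apply F[28]=+20.000 → step 29: x=-1.199, v=-4.531, θ₁=0.973, ω₁=4.870, θ₂=0.581, ω₂=1.346, θ₃=0.246, ω₃=1.312
apply F[29]=+20.000 → step 30: x=-1.285, v=-4.145, θ₁=1.070, ω₁=4.819, θ₂=0.608, ω₂=1.359, θ₃=0.273, ω₃=1.339
|θ₁| = 0.392 > 0.326 first at step 23.

Answer: 23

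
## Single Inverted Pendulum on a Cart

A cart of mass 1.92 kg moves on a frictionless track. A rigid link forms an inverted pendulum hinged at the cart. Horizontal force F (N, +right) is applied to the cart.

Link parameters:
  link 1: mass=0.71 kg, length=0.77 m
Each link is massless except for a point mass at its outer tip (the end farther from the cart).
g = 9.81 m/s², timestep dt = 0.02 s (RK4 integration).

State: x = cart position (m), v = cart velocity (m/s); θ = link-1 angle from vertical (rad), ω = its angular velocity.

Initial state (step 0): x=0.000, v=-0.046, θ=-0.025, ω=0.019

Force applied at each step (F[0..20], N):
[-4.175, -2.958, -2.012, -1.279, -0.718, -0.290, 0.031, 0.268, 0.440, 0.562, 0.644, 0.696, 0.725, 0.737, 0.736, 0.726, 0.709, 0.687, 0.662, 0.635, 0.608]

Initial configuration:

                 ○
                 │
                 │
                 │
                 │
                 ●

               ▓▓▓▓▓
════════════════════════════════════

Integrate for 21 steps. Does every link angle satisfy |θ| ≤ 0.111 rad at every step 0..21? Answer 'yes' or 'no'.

apply F[0]=-4.175 → step 1: x=-0.001, v=-0.088, θ=-0.024, ω=0.067
apply F[1]=-2.958 → step 2: x=-0.003, v=-0.117, θ=-0.022, ω=0.099
apply F[2]=-2.012 → step 3: x=-0.006, v=-0.136, θ=-0.020, ω=0.118
apply F[3]=-1.279 → step 4: x=-0.009, v=-0.148, θ=-0.018, ω=0.129
apply F[4]=-0.718 → step 5: x=-0.012, v=-0.154, θ=-0.015, ω=0.133
apply F[5]=-0.290 → step 6: x=-0.015, v=-0.156, θ=-0.013, ω=0.132
apply F[6]=+0.031 → step 7: x=-0.018, v=-0.155, θ=-0.010, ω=0.128
apply F[7]=+0.268 → step 8: x=-0.021, v=-0.152, θ=-0.007, ω=0.121
apply F[8]=+0.440 → step 9: x=-0.024, v=-0.147, θ=-0.005, ω=0.113
apply F[9]=+0.562 → step 10: x=-0.027, v=-0.141, θ=-0.003, ω=0.104
apply F[10]=+0.644 → step 11: x=-0.030, v=-0.134, θ=-0.001, ω=0.094
apply F[11]=+0.696 → step 12: x=-0.032, v=-0.127, θ=0.001, ω=0.085
apply F[12]=+0.725 → step 13: x=-0.035, v=-0.119, θ=0.002, ω=0.076
apply F[13]=+0.737 → step 14: x=-0.037, v=-0.112, θ=0.004, ω=0.067
apply F[14]=+0.736 → step 15: x=-0.039, v=-0.104, θ=0.005, ω=0.059
apply F[15]=+0.726 → step 16: x=-0.041, v=-0.097, θ=0.006, ω=0.051
apply F[16]=+0.709 → step 17: x=-0.043, v=-0.090, θ=0.007, ω=0.043
apply F[17]=+0.687 → step 18: x=-0.045, v=-0.084, θ=0.008, ω=0.037
apply F[18]=+0.662 → step 19: x=-0.046, v=-0.077, θ=0.009, ω=0.031
apply F[19]=+0.635 → step 20: x=-0.048, v=-0.071, θ=0.009, ω=0.025
apply F[20]=+0.608 → step 21: x=-0.049, v=-0.066, θ=0.010, ω=0.020
Max |angle| over trajectory = 0.025 rad; bound = 0.111 → within bound.

Answer: yes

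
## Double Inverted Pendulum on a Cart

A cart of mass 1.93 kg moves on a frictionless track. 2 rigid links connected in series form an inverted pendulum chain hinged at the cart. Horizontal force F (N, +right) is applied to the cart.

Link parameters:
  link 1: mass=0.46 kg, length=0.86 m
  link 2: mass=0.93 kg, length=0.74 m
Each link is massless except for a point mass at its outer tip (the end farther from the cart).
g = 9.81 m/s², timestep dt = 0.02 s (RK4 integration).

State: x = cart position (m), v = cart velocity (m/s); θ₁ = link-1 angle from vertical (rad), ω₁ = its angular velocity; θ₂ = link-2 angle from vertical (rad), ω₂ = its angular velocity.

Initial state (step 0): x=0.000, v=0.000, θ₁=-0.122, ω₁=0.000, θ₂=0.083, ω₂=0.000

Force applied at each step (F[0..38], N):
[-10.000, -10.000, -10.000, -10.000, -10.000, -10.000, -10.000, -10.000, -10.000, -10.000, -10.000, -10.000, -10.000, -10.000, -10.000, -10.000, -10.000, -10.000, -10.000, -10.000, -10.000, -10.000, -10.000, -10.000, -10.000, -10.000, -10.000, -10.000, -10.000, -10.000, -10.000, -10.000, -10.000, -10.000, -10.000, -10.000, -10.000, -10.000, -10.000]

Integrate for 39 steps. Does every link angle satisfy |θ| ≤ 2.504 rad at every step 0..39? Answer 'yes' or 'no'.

apply F[0]=-10.000 → step 1: x=-0.001, v=-0.087, θ₁=-0.122, ω₁=-0.016, θ₂=0.085, ω₂=0.158
apply F[1]=-10.000 → step 2: x=-0.003, v=-0.174, θ₁=-0.123, ω₁=-0.033, θ₂=0.089, ω₂=0.317
apply F[2]=-10.000 → step 3: x=-0.008, v=-0.261, θ₁=-0.124, ω₁=-0.052, θ₂=0.097, ω₂=0.481
apply F[3]=-10.000 → step 4: x=-0.014, v=-0.348, θ₁=-0.125, ω₁=-0.073, θ₂=0.109, ω₂=0.649
apply F[4]=-10.000 → step 5: x=-0.022, v=-0.436, θ₁=-0.126, ω₁=-0.098, θ₂=0.123, ω₂=0.824
apply F[5]=-10.000 → step 6: x=-0.031, v=-0.524, θ₁=-0.129, ω₁=-0.125, θ₂=0.142, ω₂=1.007
apply F[6]=-10.000 → step 7: x=-0.043, v=-0.612, θ₁=-0.131, ω₁=-0.154, θ₂=0.164, ω₂=1.198
apply F[7]=-10.000 → step 8: x=-0.056, v=-0.700, θ₁=-0.135, ω₁=-0.186, θ₂=0.190, ω₂=1.396
apply F[8]=-10.000 → step 9: x=-0.071, v=-0.789, θ₁=-0.139, ω₁=-0.218, θ₂=0.220, ω₂=1.602
apply F[9]=-10.000 → step 10: x=-0.087, v=-0.878, θ₁=-0.144, ω₁=-0.247, θ₂=0.254, ω₂=1.813
apply F[10]=-10.000 → step 11: x=-0.106, v=-0.968, θ₁=-0.149, ω₁=-0.273, θ₂=0.292, ω₂=2.028
apply F[11]=-10.000 → step 12: x=-0.126, v=-1.059, θ₁=-0.154, ω₁=-0.290, θ₂=0.335, ω₂=2.244
apply F[12]=-10.000 → step 13: x=-0.148, v=-1.151, θ₁=-0.160, ω₁=-0.297, θ₂=0.382, ω₂=2.458
apply F[13]=-10.000 → step 14: x=-0.172, v=-1.243, θ₁=-0.166, ω₁=-0.289, θ₂=0.433, ω₂=2.670
apply F[14]=-10.000 → step 15: x=-0.198, v=-1.336, θ₁=-0.172, ω₁=-0.265, θ₂=0.489, ω₂=2.876
apply F[15]=-10.000 → step 16: x=-0.226, v=-1.430, θ₁=-0.177, ω₁=-0.221, θ₂=0.548, ω₂=3.078
apply F[16]=-10.000 → step 17: x=-0.255, v=-1.525, θ₁=-0.180, ω₁=-0.155, θ₂=0.612, ω₂=3.274
apply F[17]=-10.000 → step 18: x=-0.287, v=-1.620, θ₁=-0.183, ω₁=-0.066, θ₂=0.679, ω₂=3.466
apply F[18]=-10.000 → step 19: x=-0.320, v=-1.716, θ₁=-0.183, ω₁=0.049, θ₂=0.750, ω₂=3.654
apply F[19]=-10.000 → step 20: x=-0.355, v=-1.812, θ₁=-0.181, ω₁=0.191, θ₂=0.825, ω₂=3.841
apply F[20]=-10.000 → step 21: x=-0.392, v=-1.909, θ₁=-0.175, ω₁=0.361, θ₂=0.904, ω₂=4.026
apply F[21]=-10.000 → step 22: x=-0.432, v=-2.007, θ₁=-0.166, ω₁=0.563, θ₂=0.986, ω₂=4.211
apply F[22]=-10.000 → step 23: x=-0.473, v=-2.105, θ₁=-0.152, ω₁=0.798, θ₂=1.072, ω₂=4.395
apply F[23]=-10.000 → step 24: x=-0.516, v=-2.204, θ₁=-0.134, ω₁=1.067, θ₂=1.162, ω₂=4.577
apply F[24]=-10.000 → step 25: x=-0.561, v=-2.303, θ₁=-0.109, ω₁=1.374, θ₂=1.255, ω₂=4.754
apply F[25]=-10.000 → step 26: x=-0.608, v=-2.404, θ₁=-0.079, ω₁=1.718, θ₂=1.352, ω₂=4.923
apply F[26]=-10.000 → step 27: x=-0.657, v=-2.506, θ₁=-0.040, ω₁=2.099, θ₂=1.452, ω₂=5.075
apply F[27]=-10.000 → step 28: x=-0.708, v=-2.609, θ₁=0.006, ω₁=2.515, θ₂=1.555, ω₂=5.201
apply F[28]=-10.000 → step 29: x=-0.761, v=-2.713, θ₁=0.060, ω₁=2.961, θ₂=1.660, ω₂=5.289
apply F[29]=-10.000 → step 30: x=-0.817, v=-2.818, θ₁=0.124, ω₁=3.427, θ₂=1.766, ω₂=5.322
apply F[30]=-10.000 → step 31: x=-0.874, v=-2.920, θ₁=0.198, ω₁=3.902, θ₂=1.872, ω₂=5.282
apply F[31]=-10.000 → step 32: x=-0.934, v=-3.018, θ₁=0.280, ω₁=4.370, θ₂=1.977, ω₂=5.152
apply F[32]=-10.000 → step 33: x=-0.995, v=-3.108, θ₁=0.372, ω₁=4.815, θ₂=2.078, ω₂=4.917
apply F[33]=-10.000 → step 34: x=-1.058, v=-3.186, θ₁=0.473, ω₁=5.223, θ₂=2.173, ω₂=4.569
apply F[34]=-10.000 → step 35: x=-1.122, v=-3.248, θ₁=0.581, ω₁=5.584, θ₂=2.260, ω₂=4.105
apply F[35]=-10.000 → step 36: x=-1.188, v=-3.292, θ₁=0.696, ω₁=5.899, θ₂=2.336, ω₂=3.533
apply F[36]=-10.000 → step 37: x=-1.254, v=-3.314, θ₁=0.816, ω₁=6.177, θ₂=2.400, ω₂=2.863
apply F[37]=-10.000 → step 38: x=-1.320, v=-3.315, θ₁=0.943, ω₁=6.436, θ₂=2.450, ω₂=2.106
apply F[38]=-10.000 → step 39: x=-1.386, v=-3.292, θ₁=1.074, ω₁=6.702, θ₂=2.484, ω₂=1.265
Max |angle| over trajectory = 2.484 rad; bound = 2.504 → within bound.

Answer: yes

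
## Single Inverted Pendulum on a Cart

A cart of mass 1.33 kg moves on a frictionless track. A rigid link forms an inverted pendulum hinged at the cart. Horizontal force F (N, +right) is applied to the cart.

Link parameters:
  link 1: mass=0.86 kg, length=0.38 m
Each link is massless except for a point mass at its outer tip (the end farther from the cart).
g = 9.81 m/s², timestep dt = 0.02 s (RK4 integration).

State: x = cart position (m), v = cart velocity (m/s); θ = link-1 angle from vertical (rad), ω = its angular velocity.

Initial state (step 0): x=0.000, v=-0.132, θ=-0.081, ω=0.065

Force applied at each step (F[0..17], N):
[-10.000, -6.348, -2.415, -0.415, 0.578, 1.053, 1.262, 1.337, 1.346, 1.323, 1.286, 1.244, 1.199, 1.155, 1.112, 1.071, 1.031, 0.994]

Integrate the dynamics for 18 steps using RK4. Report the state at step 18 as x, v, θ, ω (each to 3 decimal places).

Answer: x=-0.099, v=-0.158, θ=0.029, ω=0.042

Derivation:
apply F[0]=-10.000 → step 1: x=-0.004, v=-0.272, θ=-0.076, ω=0.391
apply F[1]=-6.348 → step 2: x=-0.010, v=-0.358, θ=-0.067, ω=0.580
apply F[2]=-2.415 → step 3: x=-0.018, v=-0.387, θ=-0.055, ω=0.624
apply F[3]=-0.415 → step 4: x=-0.026, v=-0.387, θ=-0.043, ω=0.599
apply F[4]=+0.578 → step 5: x=-0.033, v=-0.374, θ=-0.031, ω=0.545
apply F[5]=+1.053 → step 6: x=-0.040, v=-0.354, θ=-0.021, ω=0.482
apply F[6]=+1.262 → step 7: x=-0.047, v=-0.333, θ=-0.012, ω=0.418
apply F[7]=+1.337 → step 8: x=-0.054, v=-0.312, θ=-0.004, ω=0.359
apply F[8]=+1.346 → step 9: x=-0.060, v=-0.292, θ=0.003, ω=0.305
apply F[9]=+1.323 → step 10: x=-0.065, v=-0.273, θ=0.008, ω=0.257
apply F[10]=+1.286 → step 11: x=-0.071, v=-0.255, θ=0.013, ω=0.215
apply F[11]=+1.244 → step 12: x=-0.076, v=-0.238, θ=0.017, ω=0.179
apply F[12]=+1.199 → step 13: x=-0.080, v=-0.222, θ=0.020, ω=0.147
apply F[13]=+1.155 → step 14: x=-0.085, v=-0.208, θ=0.023, ω=0.119
apply F[14]=+1.112 → step 15: x=-0.089, v=-0.194, θ=0.025, ω=0.096
apply F[15]=+1.071 → step 16: x=-0.092, v=-0.181, θ=0.027, ω=0.075
apply F[16]=+1.031 → step 17: x=-0.096, v=-0.169, θ=0.028, ω=0.057
apply F[17]=+0.994 → step 18: x=-0.099, v=-0.158, θ=0.029, ω=0.042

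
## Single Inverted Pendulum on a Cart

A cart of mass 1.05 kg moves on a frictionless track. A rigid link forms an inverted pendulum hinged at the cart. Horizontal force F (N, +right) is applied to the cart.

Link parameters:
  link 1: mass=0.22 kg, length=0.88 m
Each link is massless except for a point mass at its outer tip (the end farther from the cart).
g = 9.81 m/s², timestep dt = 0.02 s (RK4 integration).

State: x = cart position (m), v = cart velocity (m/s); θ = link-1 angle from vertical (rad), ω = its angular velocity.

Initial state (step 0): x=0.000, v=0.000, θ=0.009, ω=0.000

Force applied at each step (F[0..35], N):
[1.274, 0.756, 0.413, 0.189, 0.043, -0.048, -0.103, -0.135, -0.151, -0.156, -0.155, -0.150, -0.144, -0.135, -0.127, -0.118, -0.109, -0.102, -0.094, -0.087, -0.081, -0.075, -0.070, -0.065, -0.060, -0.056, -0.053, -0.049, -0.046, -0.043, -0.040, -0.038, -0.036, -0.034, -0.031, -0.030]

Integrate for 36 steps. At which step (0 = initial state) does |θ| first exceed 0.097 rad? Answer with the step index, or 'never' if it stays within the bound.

apply F[0]=+1.274 → step 1: x=0.000, v=0.024, θ=0.009, ω=-0.025
apply F[1]=+0.756 → step 2: x=0.001, v=0.038, θ=0.008, ω=-0.039
apply F[2]=+0.413 → step 3: x=0.002, v=0.046, θ=0.007, ω=-0.046
apply F[3]=+0.189 → step 4: x=0.003, v=0.049, θ=0.006, ω=-0.048
apply F[4]=+0.043 → step 5: x=0.004, v=0.049, θ=0.005, ω=-0.048
apply F[5]=-0.048 → step 6: x=0.005, v=0.048, θ=0.004, ω=-0.045
apply F[6]=-0.103 → step 7: x=0.006, v=0.046, θ=0.004, ω=-0.042
apply F[7]=-0.135 → step 8: x=0.006, v=0.043, θ=0.003, ω=-0.038
apply F[8]=-0.151 → step 9: x=0.007, v=0.040, θ=0.002, ω=-0.034
apply F[9]=-0.156 → step 10: x=0.008, v=0.037, θ=0.001, ω=-0.031
apply F[10]=-0.155 → step 11: x=0.009, v=0.034, θ=0.001, ω=-0.027
apply F[11]=-0.150 → step 12: x=0.009, v=0.032, θ=0.000, ω=-0.024
apply F[12]=-0.144 → step 13: x=0.010, v=0.029, θ=-0.000, ω=-0.020
apply F[13]=-0.135 → step 14: x=0.011, v=0.026, θ=-0.001, ω=-0.018
apply F[14]=-0.127 → step 15: x=0.011, v=0.024, θ=-0.001, ω=-0.015
apply F[15]=-0.118 → step 16: x=0.012, v=0.022, θ=-0.001, ω=-0.013
apply F[16]=-0.109 → step 17: x=0.012, v=0.020, θ=-0.001, ω=-0.011
apply F[17]=-0.102 → step 18: x=0.012, v=0.018, θ=-0.002, ω=-0.009
apply F[18]=-0.094 → step 19: x=0.013, v=0.016, θ=-0.002, ω=-0.007
apply F[19]=-0.087 → step 20: x=0.013, v=0.014, θ=-0.002, ω=-0.006
apply F[20]=-0.081 → step 21: x=0.013, v=0.013, θ=-0.002, ω=-0.005
apply F[21]=-0.075 → step 22: x=0.013, v=0.012, θ=-0.002, ω=-0.004
apply F[22]=-0.070 → step 23: x=0.014, v=0.010, θ=-0.002, ω=-0.003
apply F[23]=-0.065 → step 24: x=0.014, v=0.009, θ=-0.002, ω=-0.002
apply F[24]=-0.060 → step 25: x=0.014, v=0.008, θ=-0.002, ω=-0.001
apply F[25]=-0.056 → step 26: x=0.014, v=0.007, θ=-0.002, ω=-0.001
apply F[26]=-0.053 → step 27: x=0.014, v=0.006, θ=-0.002, ω=0.000
apply F[27]=-0.049 → step 28: x=0.014, v=0.005, θ=-0.002, ω=0.000
apply F[28]=-0.046 → step 29: x=0.015, v=0.005, θ=-0.002, ω=0.001
apply F[29]=-0.043 → step 30: x=0.015, v=0.004, θ=-0.002, ω=0.001
apply F[30]=-0.040 → step 31: x=0.015, v=0.003, θ=-0.002, ω=0.002
apply F[31]=-0.038 → step 32: x=0.015, v=0.003, θ=-0.002, ω=0.002
apply F[32]=-0.036 → step 33: x=0.015, v=0.002, θ=-0.002, ω=0.002
apply F[33]=-0.034 → step 34: x=0.015, v=0.001, θ=-0.002, ω=0.002
apply F[34]=-0.031 → step 35: x=0.015, v=0.001, θ=-0.002, ω=0.002
apply F[35]=-0.030 → step 36: x=0.015, v=0.000, θ=-0.002, ω=0.002
max |θ| = 0.009 ≤ 0.097 over all 37 states.

Answer: never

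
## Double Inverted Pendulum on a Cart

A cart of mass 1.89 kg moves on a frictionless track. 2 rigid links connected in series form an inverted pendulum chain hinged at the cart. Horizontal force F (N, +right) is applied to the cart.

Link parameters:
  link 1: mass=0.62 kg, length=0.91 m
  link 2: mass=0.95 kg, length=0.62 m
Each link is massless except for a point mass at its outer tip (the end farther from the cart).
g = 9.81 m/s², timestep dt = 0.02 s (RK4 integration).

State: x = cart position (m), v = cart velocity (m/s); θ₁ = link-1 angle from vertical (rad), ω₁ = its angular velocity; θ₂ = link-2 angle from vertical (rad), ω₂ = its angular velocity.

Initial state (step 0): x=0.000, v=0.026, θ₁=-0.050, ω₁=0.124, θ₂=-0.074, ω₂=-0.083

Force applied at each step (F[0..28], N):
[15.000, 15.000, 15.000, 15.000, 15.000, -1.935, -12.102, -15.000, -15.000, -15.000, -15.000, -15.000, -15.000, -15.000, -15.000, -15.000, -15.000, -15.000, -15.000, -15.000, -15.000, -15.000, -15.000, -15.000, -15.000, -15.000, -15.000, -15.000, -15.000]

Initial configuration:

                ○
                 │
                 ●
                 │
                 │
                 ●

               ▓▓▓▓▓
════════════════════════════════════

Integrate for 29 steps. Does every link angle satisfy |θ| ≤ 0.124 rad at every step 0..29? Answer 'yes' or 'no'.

Answer: no

Derivation:
apply F[0]=+15.000 → step 1: x=0.002, v=0.192, θ₁=-0.049, ω₁=-0.061, θ₂=-0.076, ω₂=-0.103
apply F[1]=+15.000 → step 2: x=0.008, v=0.359, θ₁=-0.052, ω₁=-0.247, θ₂=-0.078, ω₂=-0.123
apply F[2]=+15.000 → step 3: x=0.017, v=0.526, θ₁=-0.059, ω₁=-0.435, θ₂=-0.081, ω₂=-0.141
apply F[3]=+15.000 → step 4: x=0.029, v=0.695, θ₁=-0.070, ω₁=-0.628, θ₂=-0.084, ω₂=-0.154
apply F[4]=+15.000 → step 5: x=0.044, v=0.864, θ₁=-0.084, ω₁=-0.828, θ₂=-0.087, ω₂=-0.160
apply F[5]=-1.935 → step 6: x=0.062, v=0.858, θ₁=-0.101, ω₁=-0.842, θ₂=-0.090, ω₂=-0.157
apply F[6]=-12.102 → step 7: x=0.078, v=0.747, θ₁=-0.117, ω₁=-0.751, θ₂=-0.093, ω₂=-0.142
apply F[7]=-15.000 → step 8: x=0.091, v=0.610, θ₁=-0.131, ω₁=-0.637, θ₂=-0.096, ω₂=-0.118
apply F[8]=-15.000 → step 9: x=0.102, v=0.474, θ₁=-0.143, ω₁=-0.533, θ₂=-0.098, ω₂=-0.084
apply F[9]=-15.000 → step 10: x=0.110, v=0.341, θ₁=-0.152, ω₁=-0.437, θ₂=-0.099, ω₂=-0.042
apply F[10]=-15.000 → step 11: x=0.116, v=0.209, θ₁=-0.160, ω₁=-0.348, θ₂=-0.099, ω₂=0.007
apply F[11]=-15.000 → step 12: x=0.119, v=0.079, θ₁=-0.166, ω₁=-0.265, θ₂=-0.099, ω₂=0.062
apply F[12]=-15.000 → step 13: x=0.119, v=-0.050, θ₁=-0.171, ω₁=-0.187, θ₂=-0.097, ω₂=0.124
apply F[13]=-15.000 → step 14: x=0.117, v=-0.178, θ₁=-0.174, ω₁=-0.112, θ₂=-0.094, ω₂=0.191
apply F[14]=-15.000 → step 15: x=0.112, v=-0.306, θ₁=-0.175, ω₁=-0.041, θ₂=-0.089, ω₂=0.263
apply F[15]=-15.000 → step 16: x=0.104, v=-0.434, θ₁=-0.175, ω₁=0.029, θ₂=-0.083, ω₂=0.340
apply F[16]=-15.000 → step 17: x=0.094, v=-0.562, θ₁=-0.174, ω₁=0.096, θ₂=-0.075, ω₂=0.422
apply F[17]=-15.000 → step 18: x=0.082, v=-0.691, θ₁=-0.172, ω₁=0.163, θ₂=-0.066, ω₂=0.510
apply F[18]=-15.000 → step 19: x=0.067, v=-0.821, θ₁=-0.168, ω₁=0.229, θ₂=-0.055, ω₂=0.602
apply F[19]=-15.000 → step 20: x=0.049, v=-0.951, θ₁=-0.162, ω₁=0.296, θ₂=-0.042, ω₂=0.700
apply F[20]=-15.000 → step 21: x=0.029, v=-1.083, θ₁=-0.156, ω₁=0.363, θ₂=-0.027, ω₂=0.803
apply F[21]=-15.000 → step 22: x=0.006, v=-1.217, θ₁=-0.148, ω₁=0.432, θ₂=-0.010, ω₂=0.912
apply F[22]=-15.000 → step 23: x=-0.020, v=-1.352, θ₁=-0.138, ω₁=0.503, θ₂=0.009, ω₂=1.026
apply F[23]=-15.000 → step 24: x=-0.048, v=-1.490, θ₁=-0.128, ω₁=0.577, θ₂=0.031, ω₂=1.146
apply F[24]=-15.000 → step 25: x=-0.080, v=-1.630, θ₁=-0.115, ω₁=0.654, θ₂=0.055, ω₂=1.270
apply F[25]=-15.000 → step 26: x=-0.114, v=-1.772, θ₁=-0.101, ω₁=0.737, θ₂=0.082, ω₂=1.400
apply F[26]=-15.000 → step 27: x=-0.151, v=-1.917, θ₁=-0.086, ω₁=0.825, θ₂=0.111, ω₂=1.533
apply F[27]=-15.000 → step 28: x=-0.190, v=-2.066, θ₁=-0.068, ω₁=0.920, θ₂=0.143, ω₂=1.669
apply F[28]=-15.000 → step 29: x=-0.233, v=-2.217, θ₁=-0.049, ω₁=1.023, θ₂=0.178, ω₂=1.806
Max |angle| over trajectory = 0.178 rad; bound = 0.124 → exceeded.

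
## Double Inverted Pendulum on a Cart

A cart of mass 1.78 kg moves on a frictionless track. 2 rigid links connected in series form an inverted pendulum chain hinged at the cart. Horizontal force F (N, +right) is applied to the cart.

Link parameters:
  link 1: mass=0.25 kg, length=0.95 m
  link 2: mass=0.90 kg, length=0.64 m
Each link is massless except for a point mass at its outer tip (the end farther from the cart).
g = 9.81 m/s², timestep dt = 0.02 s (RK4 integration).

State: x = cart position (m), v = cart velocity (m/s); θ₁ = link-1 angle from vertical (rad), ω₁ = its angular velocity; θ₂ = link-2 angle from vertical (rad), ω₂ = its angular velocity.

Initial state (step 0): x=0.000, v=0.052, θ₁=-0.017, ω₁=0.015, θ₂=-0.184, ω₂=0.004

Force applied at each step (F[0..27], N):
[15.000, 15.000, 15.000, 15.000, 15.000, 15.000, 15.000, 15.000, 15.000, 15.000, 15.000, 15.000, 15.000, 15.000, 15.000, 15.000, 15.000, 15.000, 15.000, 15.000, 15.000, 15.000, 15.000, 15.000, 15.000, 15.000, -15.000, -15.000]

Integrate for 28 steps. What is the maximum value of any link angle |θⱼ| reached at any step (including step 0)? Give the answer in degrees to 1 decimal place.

Answer: 68.8°

Derivation:
apply F[0]=+15.000 → step 1: x=0.003, v=0.222, θ₁=-0.017, ω₁=-0.059, θ₂=-0.186, ω₂=-0.206
apply F[1]=+15.000 → step 2: x=0.009, v=0.393, θ₁=-0.019, ω₁=-0.132, θ₂=-0.192, ω₂=-0.418
apply F[2]=+15.000 → step 3: x=0.018, v=0.564, θ₁=-0.023, ω₁=-0.205, θ₂=-0.203, ω₂=-0.633
apply F[3]=+15.000 → step 4: x=0.031, v=0.735, θ₁=-0.028, ω₁=-0.278, θ₂=-0.218, ω₂=-0.851
apply F[4]=+15.000 → step 5: x=0.048, v=0.907, θ₁=-0.034, ω₁=-0.353, θ₂=-0.237, ω₂=-1.073
apply F[5]=+15.000 → step 6: x=0.068, v=1.079, θ₁=-0.042, ω₁=-0.429, θ₂=-0.261, ω₂=-1.297
apply F[6]=+15.000 → step 7: x=0.091, v=1.252, θ₁=-0.051, ω₁=-0.509, θ₂=-0.289, ω₂=-1.523
apply F[7]=+15.000 → step 8: x=0.118, v=1.425, θ₁=-0.062, ω₁=-0.595, θ₂=-0.321, ω₂=-1.747
apply F[8]=+15.000 → step 9: x=0.148, v=1.598, θ₁=-0.075, ω₁=-0.690, θ₂=-0.359, ω₂=-1.965
apply F[9]=+15.000 → step 10: x=0.182, v=1.772, θ₁=-0.090, ω₁=-0.798, θ₂=-0.400, ω₂=-2.173
apply F[10]=+15.000 → step 11: x=0.219, v=1.946, θ₁=-0.107, ω₁=-0.921, θ₂=-0.445, ω₂=-2.366
apply F[11]=+15.000 → step 12: x=0.260, v=2.120, θ₁=-0.127, ω₁=-1.063, θ₂=-0.495, ω₂=-2.539
apply F[12]=+15.000 → step 13: x=0.304, v=2.293, θ₁=-0.150, ω₁=-1.228, θ₂=-0.547, ω₂=-2.685
apply F[13]=+15.000 → step 14: x=0.351, v=2.466, θ₁=-0.176, ω₁=-1.417, θ₂=-0.602, ω₂=-2.801
apply F[14]=+15.000 → step 15: x=0.402, v=2.637, θ₁=-0.206, ω₁=-1.632, θ₂=-0.659, ω₂=-2.880
apply F[15]=+15.000 → step 16: x=0.457, v=2.808, θ₁=-0.241, ω₁=-1.875, θ₂=-0.717, ω₂=-2.917
apply F[16]=+15.000 → step 17: x=0.515, v=2.976, θ₁=-0.282, ω₁=-2.146, θ₂=-0.775, ω₂=-2.906
apply F[17]=+15.000 → step 18: x=0.576, v=3.140, θ₁=-0.327, ω₁=-2.445, θ₂=-0.833, ω₂=-2.840
apply F[18]=+15.000 → step 19: x=0.640, v=3.301, θ₁=-0.380, ω₁=-2.774, θ₂=-0.888, ω₂=-2.711
apply F[19]=+15.000 → step 20: x=0.708, v=3.454, θ₁=-0.439, ω₁=-3.132, θ₂=-0.940, ω₂=-2.509
apply F[20]=+15.000 → step 21: x=0.778, v=3.598, θ₁=-0.505, ω₁=-3.521, θ₂=-0.988, ω₂=-2.226
apply F[21]=+15.000 → step 22: x=0.852, v=3.728, θ₁=-0.580, ω₁=-3.941, θ₂=-1.029, ω₂=-1.851
apply F[22]=+15.000 → step 23: x=0.927, v=3.836, θ₁=-0.663, ω₁=-4.393, θ₂=-1.061, ω₂=-1.378
apply F[23]=+15.000 → step 24: x=1.005, v=3.912, θ₁=-0.756, ω₁=-4.869, θ₂=-1.083, ω₂=-0.818
apply F[24]=+15.000 → step 25: x=1.083, v=3.941, θ₁=-0.858, ω₁=-5.342, θ₂=-1.094, ω₂=-0.220
apply F[25]=+15.000 → step 26: x=1.162, v=3.908, θ₁=-0.969, ω₁=-5.746, θ₂=-1.093, ω₂=0.284
apply F[26]=-15.000 → step 27: x=1.237, v=3.594, θ₁=-1.085, ω₁=-5.814, θ₂=-1.086, ω₂=0.402
apply F[27]=-15.000 → step 28: x=1.306, v=3.271, θ₁=-1.201, ω₁=-5.800, θ₂=-1.078, ω₂=0.287
Max |angle| over trajectory = 1.201 rad = 68.8°.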